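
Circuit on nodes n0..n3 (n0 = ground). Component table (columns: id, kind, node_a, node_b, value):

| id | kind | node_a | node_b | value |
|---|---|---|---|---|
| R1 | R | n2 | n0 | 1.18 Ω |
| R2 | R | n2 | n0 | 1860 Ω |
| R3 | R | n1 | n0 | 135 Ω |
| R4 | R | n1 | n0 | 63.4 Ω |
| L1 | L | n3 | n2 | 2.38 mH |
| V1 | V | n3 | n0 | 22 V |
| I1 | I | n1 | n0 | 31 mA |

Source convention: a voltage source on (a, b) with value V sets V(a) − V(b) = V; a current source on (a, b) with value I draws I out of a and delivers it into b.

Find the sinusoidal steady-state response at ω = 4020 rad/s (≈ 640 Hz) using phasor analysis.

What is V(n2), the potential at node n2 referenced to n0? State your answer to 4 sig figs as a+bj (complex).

Element admittances at ω=4020 rad/s:
  Y(R1) = 0.8475+0.000j S between n2,n0
  Y(R2) = 0.0005376+0.000j S between n2,n0
  Y(R3) = 0.007407+0.000j S between n1,n0
  Y(R4) = 0.01577+0.000j S between n1,n0
  Y(L1) = 0.000-0.1045j S between n3,n2
  V1: constraint V(n3)−V(n0) = 22
  I1: injects 0.031 A into n0 (from n1)
Assemble and solve the 4×4 MNA system:
  V(n1)=-1.337+0.000j  V(n2)=0.3292-2.671j  V(n3)=22.00+0.000j
  i(V1)=-0.2792+2.265j

0.3292-2.671j V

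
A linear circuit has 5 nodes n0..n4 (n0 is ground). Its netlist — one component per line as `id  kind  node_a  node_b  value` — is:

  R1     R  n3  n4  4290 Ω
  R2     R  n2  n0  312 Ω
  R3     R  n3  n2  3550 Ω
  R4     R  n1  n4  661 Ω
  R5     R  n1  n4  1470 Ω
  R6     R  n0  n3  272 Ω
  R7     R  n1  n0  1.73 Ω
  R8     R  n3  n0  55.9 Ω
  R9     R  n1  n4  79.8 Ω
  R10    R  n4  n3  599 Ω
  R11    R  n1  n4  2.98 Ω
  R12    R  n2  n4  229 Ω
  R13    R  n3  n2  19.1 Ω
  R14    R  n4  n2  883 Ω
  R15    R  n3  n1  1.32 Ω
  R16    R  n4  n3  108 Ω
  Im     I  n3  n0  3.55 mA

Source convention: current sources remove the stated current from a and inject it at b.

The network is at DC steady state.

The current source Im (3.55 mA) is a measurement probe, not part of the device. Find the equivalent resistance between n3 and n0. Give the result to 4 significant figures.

R_eq = 2.816 Ω

Element admittances at DC:
  Y(R1) = 0.0002331 S between n3,n4
  Y(R2) = 0.003205 S between n2,n0
  Y(R3) = 0.0002817 S between n3,n2
  Y(R4) = 0.001513 S between n1,n4
  Y(R5) = 0.0006803 S between n1,n4
  Y(R6) = 0.003676 S between n0,n3
  Y(R7) = 0.5780 S between n1,n0
  Y(R8) = 0.01789 S between n3,n0
  Y(R9) = 0.01253 S between n1,n4
  Y(R10) = 0.001669 S between n4,n3
  Y(R11) = 0.3356 S between n1,n4
  Y(R12) = 0.004367 S between n2,n4
  Y(R13) = 0.05236 S between n3,n2
  Y(R14) = 0.001133 S between n4,n2
  Y(R15) = 0.7576 S between n3,n1
  Y(R16) = 0.009259 S between n4,n3
  Im: injects 0.00355 A into n0 (from n3)
Assemble and solve the 4×4 MNA system:
  V(n1)=-0.005718  V(n2)=-0.009107  V(n3)=-0.009997  V(n4)=-0.005899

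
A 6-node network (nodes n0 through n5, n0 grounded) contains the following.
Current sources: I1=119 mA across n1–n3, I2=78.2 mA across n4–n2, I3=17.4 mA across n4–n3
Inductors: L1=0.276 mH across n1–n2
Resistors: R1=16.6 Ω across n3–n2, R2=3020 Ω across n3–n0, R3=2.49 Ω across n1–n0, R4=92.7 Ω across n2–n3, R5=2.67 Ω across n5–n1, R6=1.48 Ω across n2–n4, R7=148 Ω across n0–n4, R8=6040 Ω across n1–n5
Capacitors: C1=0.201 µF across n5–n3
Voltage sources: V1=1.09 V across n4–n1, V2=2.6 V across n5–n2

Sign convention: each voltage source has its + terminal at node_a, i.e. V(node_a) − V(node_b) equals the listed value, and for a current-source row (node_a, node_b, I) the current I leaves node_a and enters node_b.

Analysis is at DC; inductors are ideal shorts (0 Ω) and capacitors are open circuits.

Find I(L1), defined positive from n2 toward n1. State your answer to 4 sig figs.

-0.02375 A

Element admittances at DC:
  I1: injects 0.119 A into n3 (from n1)
  I2: injects 0.0782 A into n2 (from n4)
  L1: short n1↔n2 (DC inductor)
  Y(R1) = 0.06024 S between n3,n2
  Y(R2) = 0.0003311 S between n3,n0
  Y(R3) = 0.4016 S between n1,n0
  Y(C1) = 0.000 S between n5,n3
  Y(R4) = 0.01079 S between n2,n3
  I3: injects 0.0174 A into n3 (from n4)
  Y(R5) = 0.3745 S between n5,n1
  Y(R6) = 0.6757 S between n2,n4
  Y(R7) = 0.006757 S between n0,n4
  Y(R8) = 0.0001656 S between n1,n5
  V1: constraint V(n4)−V(n1) = 1.09
  V2: constraint V(n5)−V(n2) = 2.6
Assemble and solve the 8×8 MNA system:
  V(n1)=-0.01957  V(n2)=-0.01957  V(n3)=1.892  V(n4)=1.070  V(n5)=2.580
  i(L1)=0.02375  i(V1)=-0.8393  i(V2)=-0.9742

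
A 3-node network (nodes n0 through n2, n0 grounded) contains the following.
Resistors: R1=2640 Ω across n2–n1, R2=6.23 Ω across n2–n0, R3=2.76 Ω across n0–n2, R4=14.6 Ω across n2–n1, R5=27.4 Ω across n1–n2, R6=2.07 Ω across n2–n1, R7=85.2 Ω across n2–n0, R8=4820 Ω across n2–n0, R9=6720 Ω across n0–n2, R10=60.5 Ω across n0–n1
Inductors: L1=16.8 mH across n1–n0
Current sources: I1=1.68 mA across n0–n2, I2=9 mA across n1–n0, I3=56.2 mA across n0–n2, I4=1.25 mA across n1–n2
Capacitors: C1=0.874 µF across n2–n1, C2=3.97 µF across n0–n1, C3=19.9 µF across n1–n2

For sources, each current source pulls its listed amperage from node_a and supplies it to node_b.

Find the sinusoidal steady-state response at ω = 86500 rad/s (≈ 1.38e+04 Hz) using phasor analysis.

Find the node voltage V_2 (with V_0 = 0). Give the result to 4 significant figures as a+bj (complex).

0.07113-0.03622j V

Apply KCL at each of the 2 non-ground nodes and solve the resulting linear system.
Node n1: branches {R1, L1, C1, R4, I2, R5, R6, C2, C3, R10, I4} → V_1 = 0.05792-0.02881j
Node n2: branches {R1, R2, I1, R3, C1, R4, R5, R6, R7, C3, I3, R8, R9, I4} → V_2 = 0.07113-0.03622j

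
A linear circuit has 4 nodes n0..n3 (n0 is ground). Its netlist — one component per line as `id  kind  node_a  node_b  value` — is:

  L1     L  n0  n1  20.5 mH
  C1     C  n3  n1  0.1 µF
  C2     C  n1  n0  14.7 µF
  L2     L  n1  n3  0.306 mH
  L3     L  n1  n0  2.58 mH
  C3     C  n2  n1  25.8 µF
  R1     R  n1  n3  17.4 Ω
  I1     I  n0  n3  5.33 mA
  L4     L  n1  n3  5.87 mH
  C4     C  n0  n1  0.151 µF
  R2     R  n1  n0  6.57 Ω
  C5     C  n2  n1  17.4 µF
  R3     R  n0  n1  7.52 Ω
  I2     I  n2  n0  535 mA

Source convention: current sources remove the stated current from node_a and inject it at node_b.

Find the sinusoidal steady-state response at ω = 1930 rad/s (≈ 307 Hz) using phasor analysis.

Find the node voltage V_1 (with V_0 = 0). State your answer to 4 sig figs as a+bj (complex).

-1.256-0.8692j V

MNA unknowns: 3 node voltages V₁..V_3
L1: Y=0.000-0.02527j on G[0,1]
C1: Y=0.000+0.0001930j on G[3,1]
C2: Y=0.000+0.02837j on G[1,0]
L2: Y=0.000-1.693j on G[1,3]
L3: Y=0.000-0.2008j on G[1,0]
C3: Y=0.000+0.04979j on G[2,1]
R1: Y=0.05747+0.000j on G[1,3]
I1: z[0]−=0.00533, z[3]+=0.00533
L4: Y=0.000-0.08827j on G[1,3]
C4: Y=0.000+0.0002914j on G[0,1]
R2: Y=0.1522+0.000j on G[1,0]
C5: Y=0.000+0.03358j on G[2,1]
R3: Y=0.1330+0.000j on G[0,1]
I2: z[2]−=0.535, z[0]+=0.535
solve → V1=-1.256-0.8692j, V2=-1.256+5.548j, V3=-1.255-0.8662j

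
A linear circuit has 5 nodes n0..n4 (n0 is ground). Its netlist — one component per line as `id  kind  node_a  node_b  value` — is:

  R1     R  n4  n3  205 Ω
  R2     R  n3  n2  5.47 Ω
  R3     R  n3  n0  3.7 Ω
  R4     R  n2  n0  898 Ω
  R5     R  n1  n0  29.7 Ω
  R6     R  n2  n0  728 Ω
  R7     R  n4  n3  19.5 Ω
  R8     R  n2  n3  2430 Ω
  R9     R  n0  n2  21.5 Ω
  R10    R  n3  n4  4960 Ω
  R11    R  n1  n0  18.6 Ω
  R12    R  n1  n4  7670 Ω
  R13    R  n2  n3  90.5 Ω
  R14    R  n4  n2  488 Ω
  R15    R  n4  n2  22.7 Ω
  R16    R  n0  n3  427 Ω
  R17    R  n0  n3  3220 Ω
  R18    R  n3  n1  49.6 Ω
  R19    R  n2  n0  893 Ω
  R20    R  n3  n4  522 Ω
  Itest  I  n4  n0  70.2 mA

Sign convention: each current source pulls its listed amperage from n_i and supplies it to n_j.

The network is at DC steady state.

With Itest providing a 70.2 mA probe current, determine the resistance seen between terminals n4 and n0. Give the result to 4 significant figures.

R_eq = 12.84 Ω

Element admittances at DC:
  Y(R1) = 0.004878 S between n4,n3
  Y(R2) = 0.1828 S between n3,n2
  Y(R3) = 0.2703 S between n3,n0
  Y(R4) = 0.001114 S between n2,n0
  Y(R5) = 0.03367 S between n1,n0
  Y(R6) = 0.001374 S between n2,n0
  Y(R7) = 0.05128 S between n4,n3
  Y(R8) = 0.0004115 S between n2,n3
  Y(R9) = 0.04651 S between n0,n2
  Y(R10) = 0.0002016 S between n3,n4
  Y(R11) = 0.05376 S between n1,n0
  Y(R12) = 0.0001304 S between n1,n4
  Y(R13) = 0.01105 S between n2,n3
  Y(R14) = 0.002049 S between n4,n2
  Y(R15) = 0.04405 S between n4,n2
  Y(R16) = 0.002342 S between n0,n3
  Y(R17) = 0.0003106 S between n0,n3
  Y(R18) = 0.02016 S between n3,n1
  Y(R19) = 0.001120 S between n2,n0
  Y(R20) = 0.001916 S between n3,n4
  Itest: injects 0.0702 A into n0 (from n4)
Assemble and solve the 4×4 MNA system:
  V(n1)=-0.03758  V(n2)=-0.2734  V(n3)=-0.1950  V(n4)=-0.9011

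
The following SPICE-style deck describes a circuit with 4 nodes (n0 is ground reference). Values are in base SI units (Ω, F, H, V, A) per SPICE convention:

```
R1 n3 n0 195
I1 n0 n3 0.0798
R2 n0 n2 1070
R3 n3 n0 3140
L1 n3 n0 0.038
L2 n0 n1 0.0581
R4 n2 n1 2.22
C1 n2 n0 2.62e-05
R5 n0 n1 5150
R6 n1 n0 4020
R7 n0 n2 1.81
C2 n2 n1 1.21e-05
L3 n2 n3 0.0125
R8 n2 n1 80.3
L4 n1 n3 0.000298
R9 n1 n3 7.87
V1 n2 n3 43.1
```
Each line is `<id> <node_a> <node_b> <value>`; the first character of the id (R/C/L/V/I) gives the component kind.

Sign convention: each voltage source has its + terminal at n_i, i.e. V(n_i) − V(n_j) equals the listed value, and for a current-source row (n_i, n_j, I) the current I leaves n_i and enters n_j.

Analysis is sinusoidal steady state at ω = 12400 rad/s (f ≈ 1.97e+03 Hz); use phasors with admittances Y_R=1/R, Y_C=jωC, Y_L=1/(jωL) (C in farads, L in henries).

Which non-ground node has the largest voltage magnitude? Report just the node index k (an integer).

3

Apply KCL at each of the 3 non-ground nodes and solve the resulting linear system.
Node n1: branches {L2, R4, R5, R6, C2, R8, L4, R9} → V_1 = -12.50+16.72j
Node n2: branches {R2, R4, C1, R7, C2, L3, R8, V1} → V_2 = 0.3083-0.3860j
Node n3: branches {R1, I1, R3, L1, L3, L4, R9, V1} → V_3 = -42.79-0.3860j
Source currents: i(V1)=-8.793+6.390j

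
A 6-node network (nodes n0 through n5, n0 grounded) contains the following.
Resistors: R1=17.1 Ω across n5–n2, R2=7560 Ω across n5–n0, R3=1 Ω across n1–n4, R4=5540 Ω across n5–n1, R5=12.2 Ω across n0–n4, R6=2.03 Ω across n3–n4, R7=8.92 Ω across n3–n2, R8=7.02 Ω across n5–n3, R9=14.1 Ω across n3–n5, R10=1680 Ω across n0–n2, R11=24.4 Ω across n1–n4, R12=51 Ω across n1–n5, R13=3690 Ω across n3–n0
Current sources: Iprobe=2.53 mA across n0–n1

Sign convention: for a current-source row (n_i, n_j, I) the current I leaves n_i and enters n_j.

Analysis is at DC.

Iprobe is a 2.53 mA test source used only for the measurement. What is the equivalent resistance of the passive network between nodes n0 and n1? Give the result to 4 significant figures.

MNA unknowns: 5 node voltages V₁..V_5
R1: Y=0.05848 on G[5,2]
R2: Y=0.0001323 on G[5,0]
R3: Y=1.000 on G[1,4]
R4: Y=0.0001805 on G[5,1]
R5: Y=0.08197 on G[0,4]
R6: Y=0.4926 on G[3,4]
R7: Y=0.1121 on G[3,2]
R8: Y=0.1425 on G[5,3]
R9: Y=0.07092 on G[3,5]
R10: Y=0.0005952 on G[0,2]
R11: Y=0.04098 on G[1,4]
R12: Y=0.01961 on G[1,5]
R13: Y=0.0002710 on G[3,0]
Iprobe: z[0]−=0.00253, z[1]+=0.00253
solve → V1=0.03288, V2=0.03046, V3=0.03052, V4=0.03049, V5=0.03066

R_eq = 13.00 Ω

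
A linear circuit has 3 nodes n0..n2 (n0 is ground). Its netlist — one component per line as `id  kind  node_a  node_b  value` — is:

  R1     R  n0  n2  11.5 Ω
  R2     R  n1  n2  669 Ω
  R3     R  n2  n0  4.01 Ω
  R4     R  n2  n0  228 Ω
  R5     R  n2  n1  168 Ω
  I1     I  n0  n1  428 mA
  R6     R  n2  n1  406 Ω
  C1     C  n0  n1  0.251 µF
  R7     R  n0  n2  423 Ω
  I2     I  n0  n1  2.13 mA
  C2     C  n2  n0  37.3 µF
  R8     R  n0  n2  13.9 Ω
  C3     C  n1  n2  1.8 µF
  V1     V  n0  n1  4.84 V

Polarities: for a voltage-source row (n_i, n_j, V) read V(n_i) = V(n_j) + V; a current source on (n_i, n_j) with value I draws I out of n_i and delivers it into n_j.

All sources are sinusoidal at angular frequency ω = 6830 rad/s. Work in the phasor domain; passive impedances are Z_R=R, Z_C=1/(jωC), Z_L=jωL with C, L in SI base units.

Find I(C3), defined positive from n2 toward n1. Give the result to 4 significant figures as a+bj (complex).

MNA unknowns: 2 node voltages V₁..V_2 plus 1 source current (V1)
R1: Y=0.08696+0.000j on G[0,2]
R2: Y=0.001495+0.000j on G[1,2]
R3: Y=0.2494+0.000j on G[2,0]
R4: Y=0.004386+0.000j on G[2,0]
R5: Y=0.005952+0.000j on G[2,1]
I1: z[0]−=0.428, z[1]+=0.428
R6: Y=0.002463+0.000j on G[2,1]
C1: Y=0.000+0.001714j on G[0,1]
R7: Y=0.002364+0.000j on G[0,2]
I2: z[0]−=0.00213, z[1]+=0.00213
C2: Y=0.000+0.2548j on G[2,0]
R8: Y=0.07194+0.000j on G[0,2]
C3: Y=0.000+0.01229j on G[1,2]
V1: row V0−V1=4.84, i_V1 at 0,1
solve → V1=-4.840+0.000j, V2=-0.1440-0.04953j
aux → i_V1=-0.4773-0.06554j

0.0006089+0.05773j A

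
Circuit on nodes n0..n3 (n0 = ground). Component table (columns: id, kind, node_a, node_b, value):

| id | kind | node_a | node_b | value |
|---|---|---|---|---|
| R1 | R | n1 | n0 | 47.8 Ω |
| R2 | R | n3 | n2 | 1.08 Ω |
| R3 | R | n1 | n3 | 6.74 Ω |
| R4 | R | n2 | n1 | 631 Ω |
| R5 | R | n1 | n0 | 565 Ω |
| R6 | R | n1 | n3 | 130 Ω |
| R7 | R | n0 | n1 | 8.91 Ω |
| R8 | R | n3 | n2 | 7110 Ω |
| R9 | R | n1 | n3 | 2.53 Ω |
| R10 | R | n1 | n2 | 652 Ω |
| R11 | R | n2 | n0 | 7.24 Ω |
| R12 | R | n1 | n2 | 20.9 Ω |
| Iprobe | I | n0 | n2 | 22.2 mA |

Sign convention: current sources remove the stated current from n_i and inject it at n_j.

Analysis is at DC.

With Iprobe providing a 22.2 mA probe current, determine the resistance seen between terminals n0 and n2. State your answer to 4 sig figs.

R_eq = 4.188 Ω

Element admittances at DC:
  Y(R1) = 0.02092 S between n1,n0
  Y(R2) = 0.9259 S between n3,n2
  Y(R3) = 0.1484 S between n1,n3
  Y(R4) = 0.001585 S between n2,n1
  Y(R5) = 0.001770 S between n1,n0
  Y(R6) = 0.007692 S between n1,n3
  Y(R7) = 0.1122 S between n0,n1
  Y(R8) = 0.0001406 S between n3,n2
  Y(R9) = 0.3953 S between n1,n3
  Y(R10) = 0.001534 S between n1,n2
  Y(R11) = 0.1381 S between n2,n0
  Y(R12) = 0.04785 S between n1,n2
  Iprobe: injects 0.0222 A into n2 (from n0)
Assemble and solve the 3×3 MNA system:
  V(n1)=0.06937  V(n2)=0.09297  V(n3)=0.08416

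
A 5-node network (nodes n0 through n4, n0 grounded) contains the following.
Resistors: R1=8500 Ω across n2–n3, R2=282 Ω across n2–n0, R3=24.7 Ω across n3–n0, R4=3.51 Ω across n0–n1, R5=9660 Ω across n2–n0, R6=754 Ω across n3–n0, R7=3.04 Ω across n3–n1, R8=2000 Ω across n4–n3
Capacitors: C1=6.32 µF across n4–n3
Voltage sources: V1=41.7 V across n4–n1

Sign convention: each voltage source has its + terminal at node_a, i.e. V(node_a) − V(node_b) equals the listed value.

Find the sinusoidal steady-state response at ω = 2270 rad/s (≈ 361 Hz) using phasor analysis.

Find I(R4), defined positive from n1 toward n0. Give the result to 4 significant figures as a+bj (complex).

Element admittances at ω=2270 rad/s:
  Y(R1) = 0.0001176+0.000j S between n2,n3
  Y(R2) = 0.003546+0.000j S between n2,n0
  Y(R3) = 0.04049+0.000j S between n3,n0
  Y(R4) = 0.2849+0.000j S between n0,n1
  Y(R5) = 0.0001035+0.000j S between n2,n0
  Y(R6) = 0.001326+0.000j S between n3,n0
  Y(R7) = 0.3289+0.000j S between n3,n1
  Y(R8) = 0.0005000+0.000j S between n4,n3
  Y(C1) = 0.000+0.01435j S between n4,n3
  V1: constraint V(n4)−V(n1) = 41.7
Assemble and solve the 5×5 MNA system:
  V(n1)=-0.01550-0.2091j  V(n2)=0.003290+0.04437j  V(n3)=0.1054+1.421j  V(n4)=41.68-0.2091j
  i(V1)=-0.04417-0.5957j

-0.004417-0.05957j A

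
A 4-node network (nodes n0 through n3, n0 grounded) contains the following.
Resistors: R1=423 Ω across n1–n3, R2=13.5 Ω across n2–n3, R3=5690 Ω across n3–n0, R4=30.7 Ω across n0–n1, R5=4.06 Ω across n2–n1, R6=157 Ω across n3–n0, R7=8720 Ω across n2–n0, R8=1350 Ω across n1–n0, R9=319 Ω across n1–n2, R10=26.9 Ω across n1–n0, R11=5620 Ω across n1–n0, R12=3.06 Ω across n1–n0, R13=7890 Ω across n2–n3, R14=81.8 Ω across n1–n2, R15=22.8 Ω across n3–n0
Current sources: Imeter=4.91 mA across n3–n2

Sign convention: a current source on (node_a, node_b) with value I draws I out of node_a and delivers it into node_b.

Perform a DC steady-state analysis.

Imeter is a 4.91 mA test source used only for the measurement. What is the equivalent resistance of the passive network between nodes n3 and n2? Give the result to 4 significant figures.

R_eq = 8.763 Ω

Apply KCL at each of the 3 non-ground nodes and solve the resulting linear system.
Node n1: branches {R1, R4, R5, R8, R9, R10, R11, R12, R14} → V_1 = 0.004101
Node n2: branches {R2, R5, R7, R9, R13, R14, Imeter} → V_2 = 0.01066
Node n3: branches {R1, R2, R3, R6, R13, R15, Imeter} → V_3 = -0.03236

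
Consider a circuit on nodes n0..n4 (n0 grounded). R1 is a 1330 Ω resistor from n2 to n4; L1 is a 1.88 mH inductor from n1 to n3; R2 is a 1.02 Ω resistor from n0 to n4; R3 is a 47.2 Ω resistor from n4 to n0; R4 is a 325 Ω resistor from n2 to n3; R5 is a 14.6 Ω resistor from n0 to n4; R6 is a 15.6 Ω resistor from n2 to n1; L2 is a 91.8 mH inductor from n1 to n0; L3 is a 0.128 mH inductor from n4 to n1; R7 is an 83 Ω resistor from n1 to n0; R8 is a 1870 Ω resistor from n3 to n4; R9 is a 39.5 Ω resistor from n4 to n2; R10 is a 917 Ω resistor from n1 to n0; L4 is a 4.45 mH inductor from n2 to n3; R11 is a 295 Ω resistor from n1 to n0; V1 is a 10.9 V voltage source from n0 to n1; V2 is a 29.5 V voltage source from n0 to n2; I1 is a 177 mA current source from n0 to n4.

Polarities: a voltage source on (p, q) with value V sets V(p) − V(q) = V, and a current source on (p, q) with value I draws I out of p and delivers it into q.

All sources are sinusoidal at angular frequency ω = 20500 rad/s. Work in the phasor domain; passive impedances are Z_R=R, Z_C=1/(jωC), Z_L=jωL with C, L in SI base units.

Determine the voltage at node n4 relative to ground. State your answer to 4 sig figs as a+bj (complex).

MNA unknowns: 4 node voltages V₁..V_4 plus 2 source currents (V1, V2)
R1: Y=0.0007519+0.000j on G[2,4]
L1: Y=0.000-0.02595j on G[1,3]
R2: Y=0.9804+0.000j on G[0,4]
R3: Y=0.02119+0.000j on G[4,0]
R4: Y=0.003077+0.000j on G[2,3]
R5: Y=0.06849+0.000j on G[0,4]
R6: Y=0.06410+0.000j on G[2,1]
L2: Y=0.000-0.0005314j on G[1,0]
L3: Y=0.000-0.3811j on G[4,1]
R7: Y=0.01205+0.000j on G[1,0]
R8: Y=0.0005348+0.000j on G[3,4]
R9: Y=0.02532+0.000j on G[4,2]
R10: Y=0.001091+0.000j on G[1,0]
L4: Y=0.000-0.01096j on G[2,3]
R11: Y=0.003390+0.000j on G[1,0]
V1: row V0−V1=10.9, i_V1 at 0,1
V2: row V0−V2=29.5, i_V2 at 0,2
I1: z[0]−=0.177, z[4]+=0.177
solve → V1=-10.90+0.000j, V2=-29.50+0.000j, V3=-16.56-0.8634j, V4=-1.663+3.209j
aux → i_V1=-0.1885+3.379j, i_V2=-1.948+0.06089j

-1.663+3.209j V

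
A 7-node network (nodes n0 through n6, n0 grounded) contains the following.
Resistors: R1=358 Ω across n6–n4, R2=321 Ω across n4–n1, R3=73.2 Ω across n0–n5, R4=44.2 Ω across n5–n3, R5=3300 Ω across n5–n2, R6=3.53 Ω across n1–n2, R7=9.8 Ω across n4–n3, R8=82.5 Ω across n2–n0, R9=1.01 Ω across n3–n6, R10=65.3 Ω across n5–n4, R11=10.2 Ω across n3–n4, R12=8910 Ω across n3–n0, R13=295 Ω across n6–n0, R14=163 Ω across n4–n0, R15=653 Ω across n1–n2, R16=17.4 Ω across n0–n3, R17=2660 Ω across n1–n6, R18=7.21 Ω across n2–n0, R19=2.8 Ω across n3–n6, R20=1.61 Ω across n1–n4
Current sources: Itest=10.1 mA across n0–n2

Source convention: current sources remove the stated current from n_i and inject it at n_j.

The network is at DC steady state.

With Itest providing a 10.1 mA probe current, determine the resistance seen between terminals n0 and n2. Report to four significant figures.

R_eq = 5.066 Ω

Element admittances at DC:
  Y(R1) = 0.002793 S between n6,n4
  Y(R2) = 0.003115 S between n4,n1
  Y(R3) = 0.01366 S between n0,n5
  Y(R4) = 0.02262 S between n5,n3
  Y(R5) = 0.0003030 S between n5,n2
  Y(R6) = 0.2833 S between n1,n2
  Y(R7) = 0.1020 S between n4,n3
  Y(R8) = 0.01212 S between n2,n0
  Y(R9) = 0.9901 S between n3,n6
  Y(R10) = 0.01531 S between n5,n4
  Y(R11) = 0.09804 S between n3,n4
  Y(R12) = 0.0001122 S between n3,n0
  Y(R13) = 0.003390 S between n6,n0
  Y(R14) = 0.006135 S between n4,n0
  Y(R15) = 0.001531 S between n1,n2
  Y(R16) = 0.05747 S between n0,n3
  Y(R17) = 0.0003759 S between n1,n6
  Y(R18) = 0.1387 S between n2,n0
  Y(R19) = 0.3571 S between n3,n6
  Y(R20) = 0.6211 S between n1,n4
  Itest: injects 0.0101 A into n2 (from n0)
Assemble and solve the 6×6 MNA system:
  V(n1)=0.04283  V(n2)=0.05117  V(n3)=0.02961  V(n4)=0.03903  V(n5)=0.02473  V(n6)=0.02956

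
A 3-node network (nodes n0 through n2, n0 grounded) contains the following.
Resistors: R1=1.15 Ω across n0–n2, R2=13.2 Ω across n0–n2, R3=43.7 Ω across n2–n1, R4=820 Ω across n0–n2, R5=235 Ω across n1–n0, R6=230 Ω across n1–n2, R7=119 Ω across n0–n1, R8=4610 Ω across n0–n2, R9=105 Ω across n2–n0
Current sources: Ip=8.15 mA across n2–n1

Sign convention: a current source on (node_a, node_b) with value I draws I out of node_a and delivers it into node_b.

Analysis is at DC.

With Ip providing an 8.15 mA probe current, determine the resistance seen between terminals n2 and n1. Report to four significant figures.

MNA unknowns: 2 node voltages V₁..V_2
R1: Y=0.8696 on G[0,2]
R2: Y=0.07576 on G[0,2]
R3: Y=0.02288 on G[2,1]
R4: Y=0.001220 on G[0,2]
R5: Y=0.004255 on G[1,0]
R6: Y=0.004348 on G[1,2]
R7: Y=0.008403 on G[0,1]
R8: Y=0.0002169 on G[0,2]
R9: Y=0.009524 on G[2,0]
Ip: z[2]−=0.00815, z[1]+=0.00815
solve → V1=0.2025, V2=-0.002680

R_eq = 25.17 Ω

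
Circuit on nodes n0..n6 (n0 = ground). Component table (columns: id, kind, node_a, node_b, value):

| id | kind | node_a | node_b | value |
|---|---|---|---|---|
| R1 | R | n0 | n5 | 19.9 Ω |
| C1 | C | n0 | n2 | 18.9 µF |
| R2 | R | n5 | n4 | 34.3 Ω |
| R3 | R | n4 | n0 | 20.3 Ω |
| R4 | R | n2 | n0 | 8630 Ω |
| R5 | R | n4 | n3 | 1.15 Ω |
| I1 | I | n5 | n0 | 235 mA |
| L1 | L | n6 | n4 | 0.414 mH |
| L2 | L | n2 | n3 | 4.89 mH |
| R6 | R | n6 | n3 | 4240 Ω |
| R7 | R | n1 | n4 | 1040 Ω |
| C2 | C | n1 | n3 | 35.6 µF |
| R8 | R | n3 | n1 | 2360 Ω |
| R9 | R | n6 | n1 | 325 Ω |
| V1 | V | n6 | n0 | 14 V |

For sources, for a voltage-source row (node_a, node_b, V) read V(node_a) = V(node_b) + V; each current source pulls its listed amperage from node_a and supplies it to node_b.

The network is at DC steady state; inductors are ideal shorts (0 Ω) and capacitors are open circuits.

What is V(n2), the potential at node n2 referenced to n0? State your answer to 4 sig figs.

14.00 V

Element admittances at DC:
  Y(R1) = 0.05025 S between n0,n5
  Y(C1) = 0.000 S between n0,n2
  Y(R2) = 0.02915 S between n5,n4
  Y(R3) = 0.04926 S between n4,n0
  Y(R4) = 0.0001159 S between n2,n0
  Y(R5) = 0.8696 S between n4,n3
  I1: injects 0.235 A into n0 (from n5)
  L1: short n6↔n4 (DC inductor)
  L2: short n2↔n3 (DC inductor)
  Y(R6) = 0.0002358 S between n6,n3
  Y(R7) = 0.0009615 S between n1,n4
  Y(C2) = 0.000 S between n1,n3
  Y(R8) = 0.0004237 S between n3,n1
  Y(R9) = 0.003077 S between n6,n1
  V1: constraint V(n6)−V(n0) = 14
Assemble and solve the 9×9 MNA system:
  V(n1)=14.00  V(n2)=14.00  V(n3)=14.00  V(n4)=14.00  V(n5)=2.181  V(n6)=14.00
  i(L1)=1.036  i(L2)=-0.001622  i(V1)=-1.036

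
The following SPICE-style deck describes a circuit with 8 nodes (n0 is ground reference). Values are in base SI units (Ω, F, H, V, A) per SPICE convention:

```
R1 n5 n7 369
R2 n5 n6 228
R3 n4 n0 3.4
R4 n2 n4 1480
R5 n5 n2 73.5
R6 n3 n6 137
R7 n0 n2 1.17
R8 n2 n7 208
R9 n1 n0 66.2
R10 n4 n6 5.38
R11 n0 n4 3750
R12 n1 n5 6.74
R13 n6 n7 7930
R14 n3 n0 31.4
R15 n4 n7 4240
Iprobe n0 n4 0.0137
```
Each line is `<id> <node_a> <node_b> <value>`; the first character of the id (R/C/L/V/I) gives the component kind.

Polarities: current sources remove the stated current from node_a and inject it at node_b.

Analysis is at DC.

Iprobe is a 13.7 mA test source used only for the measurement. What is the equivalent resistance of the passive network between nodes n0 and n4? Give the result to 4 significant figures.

MNA unknowns: 7 node voltages V₁..V_7
R1: Y=0.002710 on G[5,7]
R2: Y=0.004386 on G[5,6]
R3: Y=0.2941 on G[4,0]
R4: Y=0.0006757 on G[2,4]
R5: Y=0.01361 on G[5,2]
R6: Y=0.007299 on G[3,6]
R7: Y=0.8547 on G[0,2]
R8: Y=0.004808 on G[2,7]
R9: Y=0.01511 on G[1,0]
R10: Y=0.1859 on G[4,6]
R11: Y=0.0002667 on G[0,4]
R12: Y=0.1484 on G[1,5]
R13: Y=0.0001261 on G[6,7]
R14: Y=0.03185 on G[3,0]
R15: Y=0.0002358 on G[4,7]
Iprobe: z[0]−=0.0137, z[4]+=0.0137
solve → V1=0.005289, V2=0.0001482, V3=0.007964, V4=0.04497, V5=0.005828, V6=0.04271, V7=0.004124

R_eq = 3.283 Ω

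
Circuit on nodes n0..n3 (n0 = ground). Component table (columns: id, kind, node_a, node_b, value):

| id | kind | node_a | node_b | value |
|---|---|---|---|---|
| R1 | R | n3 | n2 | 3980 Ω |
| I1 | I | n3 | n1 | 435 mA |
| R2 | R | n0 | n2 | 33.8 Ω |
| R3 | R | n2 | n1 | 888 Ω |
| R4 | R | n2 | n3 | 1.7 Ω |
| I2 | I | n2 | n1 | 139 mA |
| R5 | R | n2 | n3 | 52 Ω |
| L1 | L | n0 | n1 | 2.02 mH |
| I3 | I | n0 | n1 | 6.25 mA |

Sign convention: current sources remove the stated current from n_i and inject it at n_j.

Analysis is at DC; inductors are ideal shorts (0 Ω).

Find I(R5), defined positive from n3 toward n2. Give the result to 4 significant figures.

-0.01377 A

MNA unknowns: 3 node voltages V₁..V_3 plus 1 source current (L1)
R1: Y=0.0002513 on G[3,2]
I1: z[3]−=0.435, z[1]+=0.435
R2: Y=0.02959 on G[0,2]
R3: Y=0.001126 on G[2,1]
R4: Y=0.5882 on G[2,3]
I2: z[2]−=0.139, z[1]+=0.139
R5: Y=0.01923 on G[2,3]
L1: row V0−V1=0, i_L1 at 0,1
I3: z[0]−=0.00625, z[1]+=0.00625
solve → V1=0.000, V2=-18.69, V3=-19.41
aux → i_L1=-0.5592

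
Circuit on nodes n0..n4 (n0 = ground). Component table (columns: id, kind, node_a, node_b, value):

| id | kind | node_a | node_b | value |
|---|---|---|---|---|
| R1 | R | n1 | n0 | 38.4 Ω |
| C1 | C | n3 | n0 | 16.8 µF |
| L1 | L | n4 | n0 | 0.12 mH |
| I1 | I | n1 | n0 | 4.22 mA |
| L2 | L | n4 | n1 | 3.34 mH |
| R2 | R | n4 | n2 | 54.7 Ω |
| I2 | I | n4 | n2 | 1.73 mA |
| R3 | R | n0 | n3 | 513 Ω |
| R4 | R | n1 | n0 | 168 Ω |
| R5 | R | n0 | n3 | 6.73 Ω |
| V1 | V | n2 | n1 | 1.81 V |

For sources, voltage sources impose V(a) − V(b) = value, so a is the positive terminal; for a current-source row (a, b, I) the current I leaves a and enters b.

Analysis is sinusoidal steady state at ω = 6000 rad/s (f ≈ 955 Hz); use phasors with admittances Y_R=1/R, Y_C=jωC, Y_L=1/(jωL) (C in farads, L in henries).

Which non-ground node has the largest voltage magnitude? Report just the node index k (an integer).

2

Element admittances at ω=6000 rad/s:
  Y(R1) = 0.02604+0.000j S between n1,n0
  Y(C1) = 0.000+0.1008j S between n3,n0
  Y(L1) = 0.000-1.389j S between n4,n0
  I1: injects 0.00422 A into n0 (from n1)
  Y(L2) = 0.000-0.04990j S between n4,n1
  Y(R2) = 0.01828+0.000j S between n4,n2
  I2: injects 0.00173 A into n2 (from n4)
  Y(R3) = 0.001949+0.000j S between n0,n3
  Y(R4) = 0.005952+0.000j S between n1,n0
  Y(R5) = 0.1486+0.000j S between n0,n3
  V1: constraint V(n2)−V(n1) = 1.81
Assemble and solve the 5×5 MNA system:
  V(n1)=-0.3603-0.3477j  V(n2)=1.450-0.3477j  V(n3)=0.000+0.000j  V(n4)=-0.008010+0.005261j
  i(V1)=-0.02492+0.006453j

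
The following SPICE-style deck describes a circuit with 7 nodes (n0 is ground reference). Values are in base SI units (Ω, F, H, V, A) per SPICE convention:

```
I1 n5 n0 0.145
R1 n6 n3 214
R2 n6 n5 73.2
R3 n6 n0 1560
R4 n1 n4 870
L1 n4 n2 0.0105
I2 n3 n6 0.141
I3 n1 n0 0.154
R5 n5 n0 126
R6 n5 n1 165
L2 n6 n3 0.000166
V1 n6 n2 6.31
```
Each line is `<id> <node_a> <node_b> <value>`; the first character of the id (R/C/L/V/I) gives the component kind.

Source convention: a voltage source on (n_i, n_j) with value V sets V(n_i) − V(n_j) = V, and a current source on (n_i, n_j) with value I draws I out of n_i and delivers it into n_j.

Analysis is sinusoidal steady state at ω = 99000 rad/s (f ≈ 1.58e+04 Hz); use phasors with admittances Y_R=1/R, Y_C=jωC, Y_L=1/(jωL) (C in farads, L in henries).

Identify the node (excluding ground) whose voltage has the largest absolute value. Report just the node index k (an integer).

1

Element admittances at ω=99000 rad/s:
  I1: injects 0.145 A into n0 (from n5)
  Y(R1) = 0.004673+0.000j S between n6,n3
  Y(R2) = 0.01366+0.000j S between n6,n5
  Y(R3) = 0.0006410+0.000j S between n6,n0
  Y(R4) = 0.001149+0.000j S between n1,n4
  Y(L1) = 0.000-0.0009620j S between n4,n2
  I2: injects 0.141 A into n6 (from n3)
  I3: injects 0.154 A into n0 (from n1)
  Y(R5) = 0.007937+0.000j S between n5,n0
  Y(R6) = 0.006061+0.000j S between n5,n1
  Y(L2) = 0.000-0.06085j S between n6,n3
  V1: constraint V(n6)−V(n2) = 6.31
Assemble and solve the 7×7 MNA system:
  V(n1)=-58.70-1.589j  V(n2)=-40.36+0.6058j  V(n3)=-34.23-1.698j  V(n4)=-50.06-9.709j  V(n5)=-34.92-0.04893j  V(n6)=-34.05+0.6058j
  i(V1)=0.009923-0.009333j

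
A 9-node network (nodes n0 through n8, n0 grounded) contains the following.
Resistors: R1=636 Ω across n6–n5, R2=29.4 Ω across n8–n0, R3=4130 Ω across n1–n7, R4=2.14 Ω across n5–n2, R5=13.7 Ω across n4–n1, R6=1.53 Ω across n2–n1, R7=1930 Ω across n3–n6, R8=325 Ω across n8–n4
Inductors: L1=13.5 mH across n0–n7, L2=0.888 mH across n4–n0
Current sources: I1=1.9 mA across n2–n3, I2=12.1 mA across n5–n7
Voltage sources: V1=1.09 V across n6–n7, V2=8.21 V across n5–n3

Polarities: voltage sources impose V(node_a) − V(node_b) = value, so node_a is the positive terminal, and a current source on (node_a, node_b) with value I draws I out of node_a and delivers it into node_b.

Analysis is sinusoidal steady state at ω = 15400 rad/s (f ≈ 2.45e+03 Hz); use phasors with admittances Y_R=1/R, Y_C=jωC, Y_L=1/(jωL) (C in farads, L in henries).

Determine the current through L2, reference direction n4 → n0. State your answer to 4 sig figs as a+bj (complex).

-0.004208+0.002297j A

MNA unknowns: 8 node voltages V₁..V_8 plus 2 source currents (V1, V2)
R1: Y=0.001572+0.000j on G[6,5]
R2: Y=0.03401+0.000j on G[8,0]
R3: Y=0.0002421+0.000j on G[1,7]
R4: Y=0.4673+0.000j on G[5,2]
R5: Y=0.07299+0.000j on G[4,1]
R6: Y=0.6536+0.000j on G[2,1]
R7: Y=0.0005181+0.000j on G[3,6]
L1: Y=0.000-0.004810j on G[0,7]
L2: Y=0.000-0.07313j on G[4,0]
R8: Y=0.003077+0.000j on G[8,4]
I1: z[2]−=0.0019, z[3]+=0.0019
I2: z[5]−=0.0121, z[7]+=0.0121
V1: row V6−V7=1.09, i_V1 at 6,7
V2: row V5−V3=8.21, i_V2 at 5,3
solve → V1=-0.09027-0.02829j, V2=-0.09704-0.02537j, V3=-8.312-0.02128j, V4=-0.03141-0.05754j, V5=-0.1024-0.02128j, V6=1.534+0.8932j, V7=0.4438+0.8932j, V8=-0.002606-0.004773j
aux → i_V1=-0.007674-0.001912j, i_V2=-0.007002-0.0004738j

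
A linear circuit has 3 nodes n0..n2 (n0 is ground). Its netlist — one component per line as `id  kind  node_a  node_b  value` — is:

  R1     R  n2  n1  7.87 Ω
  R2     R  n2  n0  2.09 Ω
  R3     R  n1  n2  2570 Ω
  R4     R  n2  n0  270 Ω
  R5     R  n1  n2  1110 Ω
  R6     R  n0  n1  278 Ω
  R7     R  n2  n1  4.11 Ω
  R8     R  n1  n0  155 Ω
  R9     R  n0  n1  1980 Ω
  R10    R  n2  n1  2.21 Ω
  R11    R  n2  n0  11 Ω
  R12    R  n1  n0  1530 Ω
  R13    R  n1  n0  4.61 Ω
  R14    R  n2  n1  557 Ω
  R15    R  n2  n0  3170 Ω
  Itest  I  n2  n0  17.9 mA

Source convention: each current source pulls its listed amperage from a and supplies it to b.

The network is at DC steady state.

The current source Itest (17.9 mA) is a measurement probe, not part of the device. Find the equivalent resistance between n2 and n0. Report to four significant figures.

Apply KCL at each of the 2 non-ground nodes and solve the resulting linear system.
Node n1: branches {R1, R3, R5, R6, R7, R8, R9, R10, R12, R13, R14} → V_1 = -0.01865
Node n2: branches {R1, R2, R3, R4, R5, R7, R10, R11, R14, R15, Itest} → V_2 = -0.02380

R_eq = 1.330 Ω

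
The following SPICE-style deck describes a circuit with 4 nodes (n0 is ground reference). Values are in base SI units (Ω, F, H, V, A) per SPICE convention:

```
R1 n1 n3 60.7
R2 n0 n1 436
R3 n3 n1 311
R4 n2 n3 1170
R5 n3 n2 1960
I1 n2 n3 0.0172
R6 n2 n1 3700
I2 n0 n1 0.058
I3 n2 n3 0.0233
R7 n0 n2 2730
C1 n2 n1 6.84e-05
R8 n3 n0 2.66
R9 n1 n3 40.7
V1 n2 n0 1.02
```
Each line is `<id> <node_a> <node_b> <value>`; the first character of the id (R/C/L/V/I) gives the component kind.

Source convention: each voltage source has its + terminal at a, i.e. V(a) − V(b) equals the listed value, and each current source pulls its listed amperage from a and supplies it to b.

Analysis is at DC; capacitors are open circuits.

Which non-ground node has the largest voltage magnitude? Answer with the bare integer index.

Apply KCL at each of the 3 non-ground nodes and solve the resulting linear system.
Node n1: branches {R1, R2, R3, R6, I2, C1, R9} → V_1 = 1.486
Node n2: branches {R4, R5, I1, R6, I3, R7, C1, V1} → V_2 = 1.020
Node n3: branches {R1, R3, R4, R5, I1, I3, R8, R9} → V_3 = 0.2554
Source currents: i(V1)=-0.04179

1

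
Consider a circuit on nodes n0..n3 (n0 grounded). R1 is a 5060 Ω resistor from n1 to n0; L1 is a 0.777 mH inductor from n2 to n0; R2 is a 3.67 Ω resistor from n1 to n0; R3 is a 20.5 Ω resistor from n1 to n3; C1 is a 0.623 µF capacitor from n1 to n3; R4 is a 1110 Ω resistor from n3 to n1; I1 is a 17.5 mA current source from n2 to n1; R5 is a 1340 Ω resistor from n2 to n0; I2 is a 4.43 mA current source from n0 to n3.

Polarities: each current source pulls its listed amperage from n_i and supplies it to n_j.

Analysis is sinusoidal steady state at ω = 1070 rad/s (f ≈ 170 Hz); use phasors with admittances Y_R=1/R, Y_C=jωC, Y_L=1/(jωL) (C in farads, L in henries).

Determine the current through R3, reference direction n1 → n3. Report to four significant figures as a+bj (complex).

-0.004349+5.835e-05j A

MNA unknowns: 3 node voltages V₁..V_3
R1: Y=0.0001976+0.000j on G[1,0]
L1: Y=0.000-1.203j on G[2,0]
R2: Y=0.2725+0.000j on G[1,0]
R3: Y=0.04878+0.000j on G[1,3]
C1: Y=0.000+0.0006666j on G[1,3]
R4: Y=0.0009009+0.000j on G[3,1]
I1: z[2]−=0.0175, z[1]+=0.0175
R5: Y=0.0007463+0.000j on G[2,0]
I2: z[0]−=0.00443, z[3]+=0.00443
solve → V1=0.08042+0.000j, V2=-9.027e-06-0.01455j, V3=0.1696-0.001196j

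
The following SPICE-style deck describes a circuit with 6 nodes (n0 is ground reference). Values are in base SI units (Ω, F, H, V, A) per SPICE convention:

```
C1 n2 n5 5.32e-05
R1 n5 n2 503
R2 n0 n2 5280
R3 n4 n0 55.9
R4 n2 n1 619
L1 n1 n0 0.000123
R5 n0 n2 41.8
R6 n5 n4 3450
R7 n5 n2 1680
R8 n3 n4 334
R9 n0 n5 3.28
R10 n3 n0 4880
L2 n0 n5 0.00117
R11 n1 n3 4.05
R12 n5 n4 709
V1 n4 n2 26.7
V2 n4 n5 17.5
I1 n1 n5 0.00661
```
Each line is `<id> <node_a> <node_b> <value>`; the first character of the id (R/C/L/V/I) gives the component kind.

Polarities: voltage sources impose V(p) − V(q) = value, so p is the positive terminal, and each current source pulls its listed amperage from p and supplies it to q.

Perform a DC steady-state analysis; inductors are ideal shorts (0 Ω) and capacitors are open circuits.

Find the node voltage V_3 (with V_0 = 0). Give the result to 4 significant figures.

0.2095 V

MNA unknowns: 5 node voltages V₁..V_5 plus 4 source currents (L1, L2, V1, V2)
C1: Y=0.000 on G[2,5]
R1: Y=0.001988 on G[5,2]
R2: Y=0.0001894 on G[0,2]
R3: Y=0.01789 on G[4,0]
R4: Y=0.001616 on G[2,1]
L1: row V1−V0=0, i_L1 at 1,0
R5: Y=0.02392 on G[0,2]
R6: Y=0.0002899 on G[5,4]
R7: Y=0.0005952 on G[5,2]
R8: Y=0.002994 on G[3,4]
R9: Y=0.3049 on G[0,5]
R10: Y=0.0002049 on G[3,0]
L2: row V0−V5=0, i_L2 at 0,5
R11: Y=0.2469 on G[1,3]
R12: Y=0.001410 on G[5,4]
V1: row V4−V2=26.7, i_V1 at 4,2
V2: row V4−V5=17.5, i_V2 at 4,5
I1: z[1]−=0.00661, z[5]+=0.00661
solve → V1=0.000, V2=-9.200, V3=0.2095, V4=17.50, V5=0.000
aux → i_L1=0.03025, i_L2=0.1215, i_V1=-0.2605, i_V2=-0.1341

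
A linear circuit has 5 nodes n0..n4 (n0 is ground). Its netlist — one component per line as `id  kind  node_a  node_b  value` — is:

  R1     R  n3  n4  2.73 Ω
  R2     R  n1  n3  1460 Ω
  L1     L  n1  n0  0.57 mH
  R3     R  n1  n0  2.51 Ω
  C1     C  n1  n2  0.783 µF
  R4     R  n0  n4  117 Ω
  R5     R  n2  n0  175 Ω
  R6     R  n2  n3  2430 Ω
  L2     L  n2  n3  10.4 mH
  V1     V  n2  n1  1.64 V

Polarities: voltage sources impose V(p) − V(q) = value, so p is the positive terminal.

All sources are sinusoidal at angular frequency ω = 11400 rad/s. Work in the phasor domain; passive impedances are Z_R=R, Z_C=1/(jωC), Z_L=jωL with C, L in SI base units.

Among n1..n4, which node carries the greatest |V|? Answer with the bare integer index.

Apply KCL at each of the 4 non-ground nodes and solve the resulting linear system.
Node n1: branches {R2, L1, R3, C1, V1} → V_1 = -0.03898+0.0008969j
Node n2: branches {C1, R5, R6, L2, V1} → V_2 = 1.601+0.0008969j
Node n3: branches {R1, R2, R6, L2} → V_3 = 0.7476-0.7617j
Node n4: branches {R1, R4} → V_4 = 0.7306-0.7443j
Source currents: i(V1)=-0.01593-0.007760j

2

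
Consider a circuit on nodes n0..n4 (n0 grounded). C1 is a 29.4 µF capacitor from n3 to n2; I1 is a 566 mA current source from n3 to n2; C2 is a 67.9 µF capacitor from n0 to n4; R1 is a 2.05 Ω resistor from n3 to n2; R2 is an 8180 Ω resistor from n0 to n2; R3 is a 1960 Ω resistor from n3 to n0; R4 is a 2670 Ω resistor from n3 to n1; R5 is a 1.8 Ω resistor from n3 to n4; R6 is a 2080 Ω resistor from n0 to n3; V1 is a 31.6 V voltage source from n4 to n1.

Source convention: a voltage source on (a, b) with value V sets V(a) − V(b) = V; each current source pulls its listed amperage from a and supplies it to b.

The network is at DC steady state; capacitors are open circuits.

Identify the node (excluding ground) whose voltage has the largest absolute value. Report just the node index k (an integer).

1

MNA unknowns: 4 node voltages V₁..V_4 plus 1 source current (V1)
C1: Y=0.000 on G[3,2]
I1: z[3]−=0.566, z[2]+=0.566
C2: Y=0.000 on G[0,4]
R1: Y=0.4878 on G[3,2]
R2: Y=0.0001222 on G[0,2]
R3: Y=0.0005102 on G[3,0]
R4: Y=0.0003745 on G[3,1]
R5: Y=0.5556 on G[3,4]
R6: Y=0.0004808 on G[0,3]
V1: row V4−V1=31.6, i_V1 at 4,1
solve → V1=-31.71, V2=1.033, V3=-0.1274, V4=-0.1061
aux → i_V1=-0.01183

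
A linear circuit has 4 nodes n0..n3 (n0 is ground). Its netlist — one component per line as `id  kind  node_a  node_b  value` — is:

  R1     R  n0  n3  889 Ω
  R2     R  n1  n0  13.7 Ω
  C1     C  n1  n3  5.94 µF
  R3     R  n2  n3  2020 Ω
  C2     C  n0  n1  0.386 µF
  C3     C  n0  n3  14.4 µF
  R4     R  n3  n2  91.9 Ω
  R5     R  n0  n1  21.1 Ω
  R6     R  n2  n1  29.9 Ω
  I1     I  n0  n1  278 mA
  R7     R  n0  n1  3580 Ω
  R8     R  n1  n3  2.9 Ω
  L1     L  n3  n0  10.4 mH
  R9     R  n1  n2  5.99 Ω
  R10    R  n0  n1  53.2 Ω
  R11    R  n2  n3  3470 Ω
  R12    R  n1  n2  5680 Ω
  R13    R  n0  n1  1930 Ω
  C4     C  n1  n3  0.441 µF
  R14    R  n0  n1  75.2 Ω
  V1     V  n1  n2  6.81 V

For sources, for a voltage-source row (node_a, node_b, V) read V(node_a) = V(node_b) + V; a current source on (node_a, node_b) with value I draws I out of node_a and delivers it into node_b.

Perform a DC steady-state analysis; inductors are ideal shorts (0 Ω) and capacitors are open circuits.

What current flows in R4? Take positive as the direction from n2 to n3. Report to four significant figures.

Apply KCL at each of the 3 non-ground nodes and solve the resulting linear system.
Node n1: branches {R2, C1, C2, R5, R6, I1, R7, R8, R9, R10, R12, R13, C4, R14, V1} → V_1 = 0.7012
Node n2: branches {R3, R4, R6, R9, R11, R12, V1} → V_2 = -6.109
Node n3: branches {R1, C1, R3, C3, R4, R8, L1, R11, C4} → V_3 = 0.000
Source currents: i(L1)=0.1705, i(V1)=-1.437

-0.06647 A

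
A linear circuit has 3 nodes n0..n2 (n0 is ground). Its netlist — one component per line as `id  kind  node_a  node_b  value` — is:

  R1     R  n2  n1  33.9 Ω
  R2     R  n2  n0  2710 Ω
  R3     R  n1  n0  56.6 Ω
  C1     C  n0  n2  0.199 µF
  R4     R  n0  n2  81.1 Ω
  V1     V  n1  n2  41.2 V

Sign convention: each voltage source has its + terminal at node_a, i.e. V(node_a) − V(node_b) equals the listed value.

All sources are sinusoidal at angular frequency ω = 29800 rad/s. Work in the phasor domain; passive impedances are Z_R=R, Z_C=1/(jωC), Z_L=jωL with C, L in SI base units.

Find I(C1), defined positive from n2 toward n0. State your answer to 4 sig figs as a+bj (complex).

Element admittances at ω=29800 rad/s:
  Y(R1) = 0.02950+0.000j S between n2,n1
  Y(R2) = 0.0003690+0.000j S between n2,n0
  Y(R3) = 0.01767+0.000j S between n1,n0
  Y(C1) = 0.000+0.005930j S between n0,n2
  Y(R4) = 0.01233+0.000j S between n0,n2
  V1: constraint V(n1)−V(n2) = 41.2
Assemble and solve the 3×3 MNA system:
  V(n1)=18.11+4.509j  V(n2)=-23.09+4.509j
  i(V1)=-1.535-0.07966j

-0.02674-0.1369j A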